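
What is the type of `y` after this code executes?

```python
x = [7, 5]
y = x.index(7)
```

list.index() returns int

int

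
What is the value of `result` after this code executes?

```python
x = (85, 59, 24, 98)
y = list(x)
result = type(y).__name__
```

x is tuple; y is list; result = 'list'

'list'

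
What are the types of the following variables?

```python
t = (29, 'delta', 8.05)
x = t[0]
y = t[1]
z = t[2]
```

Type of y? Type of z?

tuple[1] is str; tuple[2] is float

str, float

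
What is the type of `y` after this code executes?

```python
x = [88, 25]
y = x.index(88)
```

list.index() returns int

int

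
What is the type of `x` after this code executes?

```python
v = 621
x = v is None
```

'is' comparison returns bool

bool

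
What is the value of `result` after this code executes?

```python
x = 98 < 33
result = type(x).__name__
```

x is bool; result = 'bool'

'bool'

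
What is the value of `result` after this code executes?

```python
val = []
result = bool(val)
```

val = []; result = False

False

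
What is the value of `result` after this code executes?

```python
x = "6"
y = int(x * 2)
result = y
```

x = '6'; y = 66; result = 66

66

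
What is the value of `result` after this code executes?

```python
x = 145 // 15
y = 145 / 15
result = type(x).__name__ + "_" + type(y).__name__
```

x is int; y is float; result = 'int_float'

'int_float'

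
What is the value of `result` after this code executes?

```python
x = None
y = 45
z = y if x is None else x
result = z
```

x = None; y = 45; z = 45; result = 45

45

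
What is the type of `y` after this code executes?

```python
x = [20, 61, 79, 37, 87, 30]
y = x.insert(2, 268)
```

list.insert() returns None

NoneType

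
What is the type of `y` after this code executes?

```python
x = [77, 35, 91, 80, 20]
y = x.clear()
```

list.clear() returns None

NoneType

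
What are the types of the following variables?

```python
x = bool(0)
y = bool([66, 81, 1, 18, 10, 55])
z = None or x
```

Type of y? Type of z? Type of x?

bool() returns bool; None or bool returns the bool; bool() returns bool

bool, bool, bool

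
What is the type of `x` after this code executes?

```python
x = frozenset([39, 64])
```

frozenset() returns frozenset

frozenset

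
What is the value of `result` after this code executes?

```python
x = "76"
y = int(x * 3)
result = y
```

x = '76'; y = 767676; result = 767676

767676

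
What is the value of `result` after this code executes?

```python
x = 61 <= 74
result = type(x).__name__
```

x is bool; result = 'bool'

'bool'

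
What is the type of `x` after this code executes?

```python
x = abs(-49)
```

abs() of int returns int

int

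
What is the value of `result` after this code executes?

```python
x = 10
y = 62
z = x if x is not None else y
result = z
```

x = 10; y = 62; z = 10; result = 10

10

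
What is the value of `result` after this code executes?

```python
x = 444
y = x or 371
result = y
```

x = 444; y = 444; result = 444

444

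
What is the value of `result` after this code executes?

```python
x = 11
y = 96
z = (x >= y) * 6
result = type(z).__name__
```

x is int; y is int; z is int; result = 'int'

'int'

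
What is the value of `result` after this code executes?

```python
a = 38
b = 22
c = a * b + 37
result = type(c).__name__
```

a is int; b is int; c is int; result = 'int'

'int'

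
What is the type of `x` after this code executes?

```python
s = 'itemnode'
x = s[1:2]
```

Slicing a str returns str

str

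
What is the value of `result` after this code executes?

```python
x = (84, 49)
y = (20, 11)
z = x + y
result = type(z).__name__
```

x is tuple; y is tuple; z is tuple; result = 'tuple'

'tuple'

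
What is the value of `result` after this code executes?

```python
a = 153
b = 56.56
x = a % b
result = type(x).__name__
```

a is int; b is float; x is float; result = 'float'

'float'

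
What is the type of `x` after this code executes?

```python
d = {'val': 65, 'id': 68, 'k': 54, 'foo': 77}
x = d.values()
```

.values() returns dict_values view

dict_values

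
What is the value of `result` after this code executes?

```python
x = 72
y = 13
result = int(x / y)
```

x = 72; y = 13; result = 5

5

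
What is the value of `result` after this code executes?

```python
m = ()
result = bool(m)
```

m = (); result = False

False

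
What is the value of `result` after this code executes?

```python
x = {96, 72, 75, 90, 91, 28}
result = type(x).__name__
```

x is set; result = 'set'

'set'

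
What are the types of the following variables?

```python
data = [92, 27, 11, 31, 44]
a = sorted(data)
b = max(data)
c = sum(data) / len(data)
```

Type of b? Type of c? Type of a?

max of ints returns int; int / int = float; sorted() returns list

int, float, list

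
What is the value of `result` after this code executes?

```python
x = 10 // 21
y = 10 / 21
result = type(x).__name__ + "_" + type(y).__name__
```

x is int; y is float; result = 'int_float'

'int_float'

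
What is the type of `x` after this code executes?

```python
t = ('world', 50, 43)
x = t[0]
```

Index 0 of tuple is a str literal

str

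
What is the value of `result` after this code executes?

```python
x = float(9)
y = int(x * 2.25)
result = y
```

x = 9.0; y = 20; result = 20

20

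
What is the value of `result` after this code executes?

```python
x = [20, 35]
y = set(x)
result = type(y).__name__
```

x is list; y is set; result = 'set'

'set'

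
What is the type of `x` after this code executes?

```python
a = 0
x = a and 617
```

'and' returns first falsy value (0 is int)

int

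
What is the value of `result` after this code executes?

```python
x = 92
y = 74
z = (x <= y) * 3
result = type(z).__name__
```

x is int; y is int; z is int; result = 'int'

'int'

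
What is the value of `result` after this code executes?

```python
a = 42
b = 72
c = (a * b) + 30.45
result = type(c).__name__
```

a is int; b is int; c is float; result = 'float'

'float'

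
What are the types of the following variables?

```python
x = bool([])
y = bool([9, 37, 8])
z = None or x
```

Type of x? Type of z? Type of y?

bool() returns bool; None or bool returns the bool; bool() returns bool

bool, bool, bool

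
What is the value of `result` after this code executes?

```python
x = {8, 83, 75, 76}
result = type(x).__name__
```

x is set; result = 'set'

'set'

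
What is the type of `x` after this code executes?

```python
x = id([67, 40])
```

id() returns int

int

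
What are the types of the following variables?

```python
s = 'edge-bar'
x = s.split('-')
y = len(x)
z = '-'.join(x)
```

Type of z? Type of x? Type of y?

str.join() returns str; str.split() returns list; len() returns int

str, list, int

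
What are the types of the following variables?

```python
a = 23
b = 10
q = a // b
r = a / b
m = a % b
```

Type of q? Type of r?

// returns int; / returns float

int, float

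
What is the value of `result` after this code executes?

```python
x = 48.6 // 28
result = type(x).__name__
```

x is float; result = 'float'

'float'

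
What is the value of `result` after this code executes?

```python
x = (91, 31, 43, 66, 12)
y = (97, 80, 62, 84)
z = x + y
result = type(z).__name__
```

x is tuple; y is tuple; z is tuple; result = 'tuple'

'tuple'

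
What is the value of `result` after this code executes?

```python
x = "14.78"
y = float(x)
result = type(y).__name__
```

x is str; y is float; result = 'float'

'float'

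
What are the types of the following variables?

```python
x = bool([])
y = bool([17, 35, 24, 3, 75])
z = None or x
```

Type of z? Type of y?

None or bool returns the bool; bool() returns bool

bool, bool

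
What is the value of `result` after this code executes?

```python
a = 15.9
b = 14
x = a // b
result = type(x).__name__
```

a is float; b is int; x is float; result = 'float'

'float'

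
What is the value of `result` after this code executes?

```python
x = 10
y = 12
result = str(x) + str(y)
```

x = 10; y = 12; result = '1012'

'1012'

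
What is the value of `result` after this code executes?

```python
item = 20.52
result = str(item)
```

item = 20.52; result = '20.52'

'20.52'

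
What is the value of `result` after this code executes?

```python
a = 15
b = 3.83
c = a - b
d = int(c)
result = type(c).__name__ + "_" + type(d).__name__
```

a is int; b is float; c is float; d is int; result = 'float_int'

'float_int'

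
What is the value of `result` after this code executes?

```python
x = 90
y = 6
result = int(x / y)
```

x = 90; y = 6; result = 15

15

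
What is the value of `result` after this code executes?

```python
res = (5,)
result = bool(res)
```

res = (5,); result = True

True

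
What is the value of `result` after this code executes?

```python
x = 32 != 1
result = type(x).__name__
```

x is bool; result = 'bool'

'bool'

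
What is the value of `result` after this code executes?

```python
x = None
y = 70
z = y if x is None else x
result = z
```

x = None; y = 70; z = 70; result = 70

70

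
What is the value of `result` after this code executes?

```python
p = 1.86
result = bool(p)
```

p = 1.86; result = True

True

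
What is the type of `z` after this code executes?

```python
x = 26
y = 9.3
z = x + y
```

int + float = float

float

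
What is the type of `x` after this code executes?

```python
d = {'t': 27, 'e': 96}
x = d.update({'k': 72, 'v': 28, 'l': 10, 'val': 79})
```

dict.update() returns None

NoneType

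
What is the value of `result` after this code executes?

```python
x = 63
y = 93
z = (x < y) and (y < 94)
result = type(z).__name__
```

x is int; y is int; z is bool; result = 'bool'

'bool'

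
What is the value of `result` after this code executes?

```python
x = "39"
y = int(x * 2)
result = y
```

x = '39'; y = 3939; result = 3939

3939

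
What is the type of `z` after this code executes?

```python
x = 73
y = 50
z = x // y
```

int // int = int

int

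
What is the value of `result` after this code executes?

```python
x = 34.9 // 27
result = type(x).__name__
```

x is float; result = 'float'

'float'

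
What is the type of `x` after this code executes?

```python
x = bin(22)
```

bin() returns str representation

str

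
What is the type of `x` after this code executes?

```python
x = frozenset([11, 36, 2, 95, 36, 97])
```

frozenset() returns frozenset

frozenset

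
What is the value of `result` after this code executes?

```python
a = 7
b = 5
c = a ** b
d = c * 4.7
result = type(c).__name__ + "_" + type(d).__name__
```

a is int; b is int; c is int; d is float; result = 'int_float'

'int_float'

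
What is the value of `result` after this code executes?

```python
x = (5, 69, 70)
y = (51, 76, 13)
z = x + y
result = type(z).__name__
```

x is tuple; y is tuple; z is tuple; result = 'tuple'

'tuple'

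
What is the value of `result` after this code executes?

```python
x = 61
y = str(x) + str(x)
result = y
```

x = 61; y = '6161'; result = '6161'

'6161'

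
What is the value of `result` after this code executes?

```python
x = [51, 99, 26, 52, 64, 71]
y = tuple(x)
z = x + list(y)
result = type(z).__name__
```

x is list; y is tuple; z is list; result = 'list'

'list'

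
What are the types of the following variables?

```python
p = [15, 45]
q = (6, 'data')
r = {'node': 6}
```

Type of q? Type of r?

q is assigned a tuple (parenthesized, comma-separated values); r is assigned a dict literal ({key: value})

tuple, dict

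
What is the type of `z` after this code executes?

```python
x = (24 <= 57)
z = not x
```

'not' returns bool

bool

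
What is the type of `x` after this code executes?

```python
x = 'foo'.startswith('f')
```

str.startswith() returns bool

bool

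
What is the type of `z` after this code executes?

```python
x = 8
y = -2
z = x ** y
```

int ** negative = float

float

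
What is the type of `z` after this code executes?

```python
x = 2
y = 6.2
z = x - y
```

int - float = float

float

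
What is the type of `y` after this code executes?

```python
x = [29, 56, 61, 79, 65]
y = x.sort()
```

list.sort() returns None (mutates in place)

NoneType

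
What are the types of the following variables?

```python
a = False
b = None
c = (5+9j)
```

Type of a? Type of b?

a is assigned the constant False, which has type bool; b is assigned None, whose type is NoneType

bool, NoneType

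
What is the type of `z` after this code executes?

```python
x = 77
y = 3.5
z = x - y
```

int - float = float

float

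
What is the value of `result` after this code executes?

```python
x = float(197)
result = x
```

x = 197.0; result = 197.0

197.0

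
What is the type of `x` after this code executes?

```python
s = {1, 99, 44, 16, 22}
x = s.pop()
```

Popping from set[int] returns int

int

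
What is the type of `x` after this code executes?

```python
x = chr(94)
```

chr() returns str (single char)

str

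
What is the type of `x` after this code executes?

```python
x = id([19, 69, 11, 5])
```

id() returns int

int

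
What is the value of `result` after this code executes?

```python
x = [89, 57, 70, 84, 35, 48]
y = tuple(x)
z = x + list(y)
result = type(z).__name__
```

x is list; y is tuple; z is list; result = 'list'

'list'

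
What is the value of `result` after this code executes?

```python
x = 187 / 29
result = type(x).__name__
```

x is float; result = 'float'

'float'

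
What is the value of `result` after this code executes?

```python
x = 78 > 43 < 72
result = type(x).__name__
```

x is bool; result = 'bool'

'bool'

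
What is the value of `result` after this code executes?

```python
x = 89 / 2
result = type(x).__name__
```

x is float; result = 'float'

'float'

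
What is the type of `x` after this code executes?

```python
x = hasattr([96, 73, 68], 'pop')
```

hasattr() returns bool

bool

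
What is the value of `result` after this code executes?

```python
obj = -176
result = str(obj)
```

obj = -176; result = '-176'

'-176'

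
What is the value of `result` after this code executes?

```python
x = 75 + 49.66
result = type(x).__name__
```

x is float; result = 'float'

'float'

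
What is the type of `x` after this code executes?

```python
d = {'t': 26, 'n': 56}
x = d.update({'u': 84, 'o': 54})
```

dict.update() returns None

NoneType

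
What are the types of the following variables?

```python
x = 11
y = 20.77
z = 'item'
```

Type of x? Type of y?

x is assigned a bare integer (no decimal point), so it is an int; y is assigned a number with a decimal point, so it is a float

int, float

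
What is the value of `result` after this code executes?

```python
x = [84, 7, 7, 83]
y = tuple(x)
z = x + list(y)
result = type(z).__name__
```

x is list; y is tuple; z is list; result = 'list'

'list'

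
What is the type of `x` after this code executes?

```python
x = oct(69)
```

oct() returns str representation

str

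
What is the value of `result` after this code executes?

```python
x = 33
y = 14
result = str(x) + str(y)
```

x = 33; y = 14; result = '3314'

'3314'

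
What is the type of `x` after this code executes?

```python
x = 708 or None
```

'or' returns first truthy value

int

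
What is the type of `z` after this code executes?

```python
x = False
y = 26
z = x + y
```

bool + int = int (bool is subclass of int)

int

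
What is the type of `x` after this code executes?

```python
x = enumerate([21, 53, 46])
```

enumerate() returns an enumerate object

enumerate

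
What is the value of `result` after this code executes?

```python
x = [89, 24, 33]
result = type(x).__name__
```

x is list; result = 'list'

'list'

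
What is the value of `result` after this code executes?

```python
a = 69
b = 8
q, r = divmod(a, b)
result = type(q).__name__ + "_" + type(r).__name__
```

a is int; b is int; q is int; r is int; result = 'int_int'

'int_int'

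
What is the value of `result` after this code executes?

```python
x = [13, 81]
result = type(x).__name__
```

x is list; result = 'list'

'list'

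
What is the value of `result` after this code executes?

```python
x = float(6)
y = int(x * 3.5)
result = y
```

x = 6.0; y = 21; result = 21

21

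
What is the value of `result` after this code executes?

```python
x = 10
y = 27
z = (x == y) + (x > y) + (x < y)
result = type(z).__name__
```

x is int; y is int; z is int; result = 'int'

'int'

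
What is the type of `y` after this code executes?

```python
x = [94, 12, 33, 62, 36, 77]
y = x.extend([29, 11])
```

list.extend() returns None

NoneType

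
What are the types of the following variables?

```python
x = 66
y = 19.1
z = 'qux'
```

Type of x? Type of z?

x is assigned a bare integer (no decimal point), so it is an int; z is assigned a quoted string literal, so it is a str

int, str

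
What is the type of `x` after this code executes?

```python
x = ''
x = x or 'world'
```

'or' returns first truthy value (str)

str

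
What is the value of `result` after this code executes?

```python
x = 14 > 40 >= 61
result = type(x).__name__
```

x is bool; result = 'bool'

'bool'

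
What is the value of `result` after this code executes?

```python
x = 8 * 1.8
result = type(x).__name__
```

x is float; result = 'float'

'float'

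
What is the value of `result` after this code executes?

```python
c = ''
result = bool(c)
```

c = ''; result = False

False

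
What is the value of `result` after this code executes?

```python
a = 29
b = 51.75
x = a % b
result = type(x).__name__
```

a is int; b is float; x is float; result = 'float'

'float'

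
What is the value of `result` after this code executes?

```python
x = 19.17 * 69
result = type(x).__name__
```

x is float; result = 'float'

'float'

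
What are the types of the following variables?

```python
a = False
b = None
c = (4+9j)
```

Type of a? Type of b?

a is assigned the constant False, which has type bool; b is assigned None, whose type is NoneType

bool, NoneType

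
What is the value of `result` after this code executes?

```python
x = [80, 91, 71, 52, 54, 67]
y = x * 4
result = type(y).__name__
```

x is list; y is list; result = 'list'

'list'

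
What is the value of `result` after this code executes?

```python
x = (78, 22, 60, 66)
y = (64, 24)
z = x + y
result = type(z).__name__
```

x is tuple; y is tuple; z is tuple; result = 'tuple'

'tuple'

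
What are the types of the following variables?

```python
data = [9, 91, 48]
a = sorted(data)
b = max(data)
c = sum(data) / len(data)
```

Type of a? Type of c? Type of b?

sorted() returns list; int / int = float; max of ints returns int

list, float, int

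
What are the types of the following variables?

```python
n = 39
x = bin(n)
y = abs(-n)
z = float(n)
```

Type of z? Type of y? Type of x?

float() returns float; abs() of int returns int; bin() returns str

float, int, str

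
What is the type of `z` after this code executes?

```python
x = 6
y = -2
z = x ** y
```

int ** negative = float

float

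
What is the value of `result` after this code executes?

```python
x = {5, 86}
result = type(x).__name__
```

x is set; result = 'set'

'set'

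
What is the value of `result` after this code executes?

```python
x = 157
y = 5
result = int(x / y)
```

x = 157; y = 5; result = 31

31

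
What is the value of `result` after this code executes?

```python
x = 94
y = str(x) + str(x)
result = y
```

x = 94; y = '9494'; result = '9494'

'9494'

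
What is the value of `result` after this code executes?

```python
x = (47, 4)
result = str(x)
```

x = (47, 4); result = '(47, 4)'

'(47, 4)'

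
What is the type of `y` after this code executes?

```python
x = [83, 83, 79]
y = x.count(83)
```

list.count() returns int

int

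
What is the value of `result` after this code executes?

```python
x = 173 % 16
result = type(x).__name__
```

x is int; result = 'int'

'int'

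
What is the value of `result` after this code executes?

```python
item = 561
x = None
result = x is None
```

item = 561; x = None; result = True

True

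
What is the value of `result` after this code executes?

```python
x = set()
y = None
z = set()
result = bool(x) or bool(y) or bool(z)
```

x = set(); y = None; z = set(); result = False

False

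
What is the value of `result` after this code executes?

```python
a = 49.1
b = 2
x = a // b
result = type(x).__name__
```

a is float; b is int; x is float; result = 'float'

'float'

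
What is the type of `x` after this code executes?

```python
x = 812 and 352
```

'and' with truthy values returns last operand (int)

int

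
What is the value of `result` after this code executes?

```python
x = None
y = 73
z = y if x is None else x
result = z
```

x = None; y = 73; z = 73; result = 73

73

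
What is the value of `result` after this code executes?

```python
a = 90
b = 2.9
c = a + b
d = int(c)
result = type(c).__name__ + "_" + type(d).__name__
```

a is int; b is float; c is float; d is int; result = 'float_int'

'float_int'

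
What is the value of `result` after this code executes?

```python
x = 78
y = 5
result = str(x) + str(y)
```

x = 78; y = 5; result = '785'

'785'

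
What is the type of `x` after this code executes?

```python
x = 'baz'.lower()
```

str.lower() returns str

str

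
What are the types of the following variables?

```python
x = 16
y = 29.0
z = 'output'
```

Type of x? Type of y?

x is assigned a bare integer (no decimal point), so it is an int; y is assigned a number with a decimal point, so it is a float

int, float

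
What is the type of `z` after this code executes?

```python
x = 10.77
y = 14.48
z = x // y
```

float // float = float

float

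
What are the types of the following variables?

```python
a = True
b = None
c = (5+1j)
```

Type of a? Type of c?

a is assigned the constant True, which has type bool; c is assigned (5+1j), an int plus an imaginary literal (j suffix), which evaluates to complex

bool, complex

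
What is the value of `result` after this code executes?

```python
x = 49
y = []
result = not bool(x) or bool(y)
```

x = 49; y = []; result = False

False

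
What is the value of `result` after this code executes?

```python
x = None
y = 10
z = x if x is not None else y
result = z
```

x = None; y = 10; z = 10; result = 10

10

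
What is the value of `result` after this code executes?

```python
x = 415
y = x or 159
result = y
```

x = 415; y = 415; result = 415

415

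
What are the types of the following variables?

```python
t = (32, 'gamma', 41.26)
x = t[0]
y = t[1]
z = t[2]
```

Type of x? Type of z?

tuple[0] is int; tuple[2] is float

int, float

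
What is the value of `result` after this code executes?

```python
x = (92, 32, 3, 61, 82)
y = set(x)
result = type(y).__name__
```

x is tuple; y is set; result = 'set'

'set'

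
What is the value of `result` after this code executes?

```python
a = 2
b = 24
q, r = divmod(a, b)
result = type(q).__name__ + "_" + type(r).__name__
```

a is int; b is int; q is int; r is int; result = 'int_int'

'int_int'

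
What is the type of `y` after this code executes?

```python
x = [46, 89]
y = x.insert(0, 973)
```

list.insert() returns None

NoneType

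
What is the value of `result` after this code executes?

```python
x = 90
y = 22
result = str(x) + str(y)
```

x = 90; y = 22; result = '9022'

'9022'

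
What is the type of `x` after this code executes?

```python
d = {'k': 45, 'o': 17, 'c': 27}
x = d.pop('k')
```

dict.pop() returns the value

int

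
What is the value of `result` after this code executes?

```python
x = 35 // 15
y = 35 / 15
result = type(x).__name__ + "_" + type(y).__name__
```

x is int; y is float; result = 'int_float'

'int_float'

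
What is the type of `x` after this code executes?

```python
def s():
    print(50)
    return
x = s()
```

Bare return returns None

NoneType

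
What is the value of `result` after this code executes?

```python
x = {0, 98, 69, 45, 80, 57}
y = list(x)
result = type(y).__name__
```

x is set; y is list; result = 'list'

'list'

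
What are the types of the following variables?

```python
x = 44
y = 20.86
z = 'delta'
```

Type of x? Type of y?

x is assigned a bare integer (no decimal point), so it is an int; y is assigned a number with a decimal point, so it is a float

int, float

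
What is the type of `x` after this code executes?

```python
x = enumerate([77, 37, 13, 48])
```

enumerate() returns an enumerate object

enumerate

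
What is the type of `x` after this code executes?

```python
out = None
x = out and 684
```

'and' returns first falsy value (None)

NoneType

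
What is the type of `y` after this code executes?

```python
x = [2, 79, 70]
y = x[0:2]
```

Slicing a list returns a list

list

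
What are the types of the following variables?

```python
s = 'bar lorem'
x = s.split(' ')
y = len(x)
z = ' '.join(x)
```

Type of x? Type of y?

str.split() returns list; len() returns int

list, int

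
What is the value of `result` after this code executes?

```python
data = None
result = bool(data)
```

data = None; result = False

False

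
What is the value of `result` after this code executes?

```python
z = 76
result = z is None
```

z = 76; result = False

False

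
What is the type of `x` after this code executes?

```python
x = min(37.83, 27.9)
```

min() of floats returns float

float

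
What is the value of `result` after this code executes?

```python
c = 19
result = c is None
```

c = 19; result = False

False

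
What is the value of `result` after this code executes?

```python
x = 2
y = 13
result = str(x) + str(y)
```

x = 2; y = 13; result = '213'

'213'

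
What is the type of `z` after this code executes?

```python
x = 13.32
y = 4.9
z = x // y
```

float // float = float

float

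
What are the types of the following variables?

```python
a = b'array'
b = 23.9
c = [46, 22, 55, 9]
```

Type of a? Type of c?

a is assigned a bytes literal (b'...' prefix); c is assigned a list literal (square brackets)

bytes, list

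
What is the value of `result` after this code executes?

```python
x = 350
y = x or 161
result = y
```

x = 350; y = 350; result = 350

350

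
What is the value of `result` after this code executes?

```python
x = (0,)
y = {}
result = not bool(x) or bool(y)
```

x = (0,); y = {}; result = False

False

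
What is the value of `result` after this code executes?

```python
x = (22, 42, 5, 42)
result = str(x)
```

x = (22, 42, 5, 42); result = '(22, 42, 5, 42)'

'(22, 42, 5, 42)'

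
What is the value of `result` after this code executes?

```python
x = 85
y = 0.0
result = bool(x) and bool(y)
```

x = 85; y = 0.0; result = False

False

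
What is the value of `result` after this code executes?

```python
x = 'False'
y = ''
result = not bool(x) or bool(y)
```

x = 'False'; y = ''; result = False

False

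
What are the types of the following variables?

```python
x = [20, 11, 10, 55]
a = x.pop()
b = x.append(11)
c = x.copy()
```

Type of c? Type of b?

copy() returns list; append() returns None

list, NoneType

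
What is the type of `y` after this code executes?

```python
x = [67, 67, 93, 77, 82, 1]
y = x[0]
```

Indexing list[int] returns int

int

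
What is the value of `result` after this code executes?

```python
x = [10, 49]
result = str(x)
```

x = [10, 49]; result = '[10, 49]'

'[10, 49]'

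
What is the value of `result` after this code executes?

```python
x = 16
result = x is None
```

x = 16; result = False

False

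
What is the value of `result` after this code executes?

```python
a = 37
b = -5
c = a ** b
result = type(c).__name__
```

a is int; b is int; c is float; result = 'float'

'float'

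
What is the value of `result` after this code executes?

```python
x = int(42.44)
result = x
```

x = 42; result = 42

42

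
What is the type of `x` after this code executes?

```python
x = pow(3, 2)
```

pow(int, int) returns int

int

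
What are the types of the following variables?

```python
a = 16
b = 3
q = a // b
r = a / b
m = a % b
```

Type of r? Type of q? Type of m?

/ returns float; // returns int; % of ints returns int

float, int, int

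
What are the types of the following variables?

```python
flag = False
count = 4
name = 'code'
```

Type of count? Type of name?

count is assigned a bare integer (no decimal point), so it is an int; name is assigned a quoted string literal, so it is a str

int, str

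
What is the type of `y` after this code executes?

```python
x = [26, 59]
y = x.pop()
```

list.pop() returns the popped element

int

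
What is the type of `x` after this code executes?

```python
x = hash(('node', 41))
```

hash() returns int

int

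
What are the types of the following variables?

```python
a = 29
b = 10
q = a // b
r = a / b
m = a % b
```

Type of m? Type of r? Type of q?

% of ints returns int; / returns float; // returns int

int, float, int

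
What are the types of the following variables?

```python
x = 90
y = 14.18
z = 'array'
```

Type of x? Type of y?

x is assigned a bare integer (no decimal point), so it is an int; y is assigned a number with a decimal point, so it is a float

int, float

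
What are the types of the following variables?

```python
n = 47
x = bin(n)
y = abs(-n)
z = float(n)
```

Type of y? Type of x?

abs() of int returns int; bin() returns str

int, str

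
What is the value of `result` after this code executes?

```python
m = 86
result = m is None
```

m = 86; result = False

False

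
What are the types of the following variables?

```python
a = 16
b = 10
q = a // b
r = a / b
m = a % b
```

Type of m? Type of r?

% of ints returns int; / returns float

int, float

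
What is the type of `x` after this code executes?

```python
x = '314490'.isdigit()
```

str.isdigit() returns bool

bool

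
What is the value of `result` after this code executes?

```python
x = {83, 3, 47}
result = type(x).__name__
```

x is set; result = 'set'

'set'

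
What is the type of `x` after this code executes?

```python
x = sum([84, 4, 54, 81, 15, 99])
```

sum() of ints returns int

int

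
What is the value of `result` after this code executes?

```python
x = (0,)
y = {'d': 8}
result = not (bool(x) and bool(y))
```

x = (0,); y = {'d': 8}; result = False

False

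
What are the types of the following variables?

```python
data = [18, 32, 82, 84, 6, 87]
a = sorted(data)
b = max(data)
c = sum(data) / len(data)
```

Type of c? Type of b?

int / int = float; max of ints returns int

float, int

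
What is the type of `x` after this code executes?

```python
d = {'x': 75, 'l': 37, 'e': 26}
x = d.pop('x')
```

dict.pop() returns the value

int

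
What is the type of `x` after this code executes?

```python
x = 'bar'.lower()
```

str.lower() returns str

str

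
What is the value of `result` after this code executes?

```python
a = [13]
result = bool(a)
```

a = [13]; result = True

True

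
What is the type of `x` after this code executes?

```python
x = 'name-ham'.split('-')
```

str.split() returns list

list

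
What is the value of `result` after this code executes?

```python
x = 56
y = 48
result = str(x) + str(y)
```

x = 56; y = 48; result = '5648'

'5648'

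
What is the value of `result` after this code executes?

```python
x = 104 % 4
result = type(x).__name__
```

x is int; result = 'int'

'int'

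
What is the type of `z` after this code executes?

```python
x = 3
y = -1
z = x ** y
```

int ** negative = float

float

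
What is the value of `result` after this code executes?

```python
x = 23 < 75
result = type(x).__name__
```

x is bool; result = 'bool'

'bool'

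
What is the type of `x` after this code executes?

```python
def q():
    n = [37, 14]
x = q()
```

Function without return returns None

NoneType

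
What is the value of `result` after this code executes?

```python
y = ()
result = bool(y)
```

y = (); result = False

False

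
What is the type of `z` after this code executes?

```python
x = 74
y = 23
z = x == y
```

Equality comparison returns bool

bool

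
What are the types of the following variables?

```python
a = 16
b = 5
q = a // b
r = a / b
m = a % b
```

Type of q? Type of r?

// returns int; / returns float

int, float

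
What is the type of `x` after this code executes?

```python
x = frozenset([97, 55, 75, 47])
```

frozenset() returns frozenset

frozenset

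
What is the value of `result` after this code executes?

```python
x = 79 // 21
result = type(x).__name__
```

x is int; result = 'int'

'int'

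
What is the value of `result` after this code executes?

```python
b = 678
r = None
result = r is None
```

b = 678; r = None; result = True

True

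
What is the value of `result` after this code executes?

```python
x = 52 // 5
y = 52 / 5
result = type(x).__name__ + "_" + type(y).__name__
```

x is int; y is float; result = 'int_float'

'int_float'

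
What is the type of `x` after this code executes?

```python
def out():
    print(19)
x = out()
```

Function without return returns None

NoneType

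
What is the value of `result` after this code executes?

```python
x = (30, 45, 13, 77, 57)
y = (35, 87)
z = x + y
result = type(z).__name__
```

x is tuple; y is tuple; z is tuple; result = 'tuple'

'tuple'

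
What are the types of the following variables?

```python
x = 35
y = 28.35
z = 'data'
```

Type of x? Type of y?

x is assigned a bare integer (no decimal point), so it is an int; y is assigned a number with a decimal point, so it is a float

int, float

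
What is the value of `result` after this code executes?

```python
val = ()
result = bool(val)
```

val = (); result = False

False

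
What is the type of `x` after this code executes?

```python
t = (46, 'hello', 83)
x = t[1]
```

Index 1 of tuple is a str literal

str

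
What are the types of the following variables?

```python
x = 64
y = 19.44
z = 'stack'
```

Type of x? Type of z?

x is assigned a bare integer (no decimal point), so it is an int; z is assigned a quoted string literal, so it is a str

int, str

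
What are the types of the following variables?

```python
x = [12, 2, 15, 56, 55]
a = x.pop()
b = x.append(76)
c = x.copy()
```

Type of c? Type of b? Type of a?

copy() returns list; append() returns None; pop() returns element

list, NoneType, int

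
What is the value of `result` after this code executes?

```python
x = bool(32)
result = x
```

x = True; result = True

True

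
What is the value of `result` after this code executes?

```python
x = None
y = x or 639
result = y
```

x = None; y = 639; result = 639

639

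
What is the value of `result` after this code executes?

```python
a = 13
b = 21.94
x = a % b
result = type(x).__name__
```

a is int; b is float; x is float; result = 'float'

'float'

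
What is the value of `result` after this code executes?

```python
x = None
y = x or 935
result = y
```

x = None; y = 935; result = 935

935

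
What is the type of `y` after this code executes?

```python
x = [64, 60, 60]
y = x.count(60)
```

list.count() returns int

int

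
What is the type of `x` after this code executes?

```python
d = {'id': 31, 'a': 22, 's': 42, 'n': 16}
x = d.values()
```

.values() returns dict_values view

dict_values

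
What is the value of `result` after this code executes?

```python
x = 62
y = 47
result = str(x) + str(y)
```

x = 62; y = 47; result = '6247'

'6247'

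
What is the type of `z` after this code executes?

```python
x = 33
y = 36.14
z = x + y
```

int + float = float

float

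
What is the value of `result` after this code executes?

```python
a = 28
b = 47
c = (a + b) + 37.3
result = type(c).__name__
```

a is int; b is int; c is float; result = 'float'

'float'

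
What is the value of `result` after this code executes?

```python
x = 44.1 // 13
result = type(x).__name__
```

x is float; result = 'float'

'float'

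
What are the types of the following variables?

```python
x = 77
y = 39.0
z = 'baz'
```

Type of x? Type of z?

x is assigned a bare integer (no decimal point), so it is an int; z is assigned a quoted string literal, so it is a str

int, str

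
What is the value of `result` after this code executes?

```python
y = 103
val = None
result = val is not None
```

y = 103; val = None; result = False

False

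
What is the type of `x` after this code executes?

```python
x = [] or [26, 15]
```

'or' returns first truthy value (list)

list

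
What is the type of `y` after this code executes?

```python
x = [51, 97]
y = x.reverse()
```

list.reverse() returns None

NoneType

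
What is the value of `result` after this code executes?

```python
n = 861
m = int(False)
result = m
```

n = 861; m = 0; result = 0

0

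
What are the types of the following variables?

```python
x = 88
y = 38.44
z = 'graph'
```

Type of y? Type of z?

y is assigned a number with a decimal point, so it is a float; z is assigned a quoted string literal, so it is a str

float, str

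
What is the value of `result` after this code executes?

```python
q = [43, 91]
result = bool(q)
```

q = [43, 91]; result = True

True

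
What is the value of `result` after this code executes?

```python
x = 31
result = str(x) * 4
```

x = 31; result = '31313131'

'31313131'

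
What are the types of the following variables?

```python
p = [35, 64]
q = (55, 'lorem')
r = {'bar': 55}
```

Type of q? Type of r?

q is assigned a tuple (parenthesized, comma-separated values); r is assigned a dict literal ({key: value})

tuple, dict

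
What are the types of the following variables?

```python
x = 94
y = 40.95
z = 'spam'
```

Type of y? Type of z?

y is assigned a number with a decimal point, so it is a float; z is assigned a quoted string literal, so it is a str

float, str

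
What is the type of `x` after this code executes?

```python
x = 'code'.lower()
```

str.lower() returns str

str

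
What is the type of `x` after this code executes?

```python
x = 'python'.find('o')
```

str.find() returns int index

int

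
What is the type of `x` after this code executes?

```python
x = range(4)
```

range() returns a range object

range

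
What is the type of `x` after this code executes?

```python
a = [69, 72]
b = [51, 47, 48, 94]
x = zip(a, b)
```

zip() returns a zip object

zip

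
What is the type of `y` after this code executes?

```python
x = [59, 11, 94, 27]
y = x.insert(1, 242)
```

list.insert() returns None

NoneType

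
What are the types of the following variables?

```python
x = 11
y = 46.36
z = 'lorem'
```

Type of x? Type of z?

x is assigned a bare integer (no decimal point), so it is an int; z is assigned a quoted string literal, so it is a str

int, str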